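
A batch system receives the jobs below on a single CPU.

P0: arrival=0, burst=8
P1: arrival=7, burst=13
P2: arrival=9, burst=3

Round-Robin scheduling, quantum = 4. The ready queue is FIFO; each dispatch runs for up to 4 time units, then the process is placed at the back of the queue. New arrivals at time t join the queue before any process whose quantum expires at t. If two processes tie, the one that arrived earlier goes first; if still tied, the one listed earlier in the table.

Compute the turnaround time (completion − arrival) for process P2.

Timeline: | P0 0-8 | P1 8-12 | P2 12-15 | P1 15-24 |
Completion: P0=8  P1=24  P2=15
Turnaround (C−A): P0=8  P1=17  P2=6
Turnaround(P2) = completion − arrival = 15 − 9 = 6

6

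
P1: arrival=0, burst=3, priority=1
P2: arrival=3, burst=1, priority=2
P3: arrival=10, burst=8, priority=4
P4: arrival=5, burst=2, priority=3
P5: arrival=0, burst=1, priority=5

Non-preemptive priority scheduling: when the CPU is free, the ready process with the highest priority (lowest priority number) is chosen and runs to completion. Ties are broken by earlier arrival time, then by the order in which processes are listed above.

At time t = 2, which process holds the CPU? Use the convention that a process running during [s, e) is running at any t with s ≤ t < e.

P1

Timeline: | P1 0-3 | P2 3-4 | P5 4-5 | P4 5-7 | idle 7-10 | P3 10-18 |
Completion: P1=3  P2=4  P3=18  P4=7  P5=5
Turnaround (C−A): P1=3  P2=1  P3=8  P4=2  P5=5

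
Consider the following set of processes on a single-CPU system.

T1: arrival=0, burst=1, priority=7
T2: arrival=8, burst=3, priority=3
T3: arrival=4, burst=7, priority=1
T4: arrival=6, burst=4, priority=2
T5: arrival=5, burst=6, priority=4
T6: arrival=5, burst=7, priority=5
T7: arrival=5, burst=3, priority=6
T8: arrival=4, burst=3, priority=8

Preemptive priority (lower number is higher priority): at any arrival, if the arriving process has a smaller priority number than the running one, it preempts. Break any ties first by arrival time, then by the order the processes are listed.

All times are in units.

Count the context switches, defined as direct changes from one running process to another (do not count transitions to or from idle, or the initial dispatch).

6

Timeline: | T1 0-1 | idle 1-4 | T3 4-11 | T4 11-15 | T2 15-18 | T5 18-24 | T6 24-31 | T7 31-34 | T8 34-37 |
Completion: T1=1  T2=18  T3=11  T4=15  T5=24  T6=31  T7=34  T8=37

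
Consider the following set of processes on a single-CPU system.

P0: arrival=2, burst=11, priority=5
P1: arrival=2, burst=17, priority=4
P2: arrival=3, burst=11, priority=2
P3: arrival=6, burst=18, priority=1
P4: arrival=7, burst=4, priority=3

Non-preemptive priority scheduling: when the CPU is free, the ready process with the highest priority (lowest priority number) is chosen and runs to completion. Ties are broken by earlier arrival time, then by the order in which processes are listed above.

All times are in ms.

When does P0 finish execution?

63

Gantt: | idle 0-2 | P1 2-19 | P3 19-37 | P2 37-48 | P4 48-52 | P0 52-63 |
Completion: P0=63  P1=19  P2=48  P3=37  P4=52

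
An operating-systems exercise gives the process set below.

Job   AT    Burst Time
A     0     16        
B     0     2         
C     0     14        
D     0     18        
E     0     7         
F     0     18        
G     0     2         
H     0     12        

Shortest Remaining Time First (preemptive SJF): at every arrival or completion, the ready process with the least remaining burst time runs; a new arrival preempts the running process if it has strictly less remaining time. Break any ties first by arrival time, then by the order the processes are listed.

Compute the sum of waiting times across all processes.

201

Timeline: | B 0-2 | G 2-4 | E 4-11 | H 11-23 | C 23-37 | A 37-53 | D 53-71 | F 71-89 |
Completion: A=53  B=2  C=37  D=71  E=11  F=89  G=4  H=23
Turnaround (C−A): A=53  B=2  C=37  D=71  E=11  F=89  G=4  H=23
Waiting = turnaround − burst: A=37, B=0, C=23, D=53, E=4, F=71, G=2, H=11
Total waiting = 37 + 0 + 23 + 53 + 4 + 71 + 2 + 11 = 201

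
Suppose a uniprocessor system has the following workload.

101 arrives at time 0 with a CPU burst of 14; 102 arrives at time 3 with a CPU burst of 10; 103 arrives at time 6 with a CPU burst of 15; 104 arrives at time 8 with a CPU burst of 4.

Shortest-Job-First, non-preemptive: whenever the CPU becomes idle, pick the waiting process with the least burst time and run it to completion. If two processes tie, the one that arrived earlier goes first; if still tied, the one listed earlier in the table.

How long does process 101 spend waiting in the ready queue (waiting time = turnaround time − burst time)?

0

Schedule: | 101 0-14 | 104 14-18 | 102 18-28 | 103 28-43 |
Completion: 101=14  102=28  103=43  104=18
Turnaround (C−A): 101=14  102=25  103=37  104=10
Waiting(101) = turnaround − burst = 14 − 14 = 0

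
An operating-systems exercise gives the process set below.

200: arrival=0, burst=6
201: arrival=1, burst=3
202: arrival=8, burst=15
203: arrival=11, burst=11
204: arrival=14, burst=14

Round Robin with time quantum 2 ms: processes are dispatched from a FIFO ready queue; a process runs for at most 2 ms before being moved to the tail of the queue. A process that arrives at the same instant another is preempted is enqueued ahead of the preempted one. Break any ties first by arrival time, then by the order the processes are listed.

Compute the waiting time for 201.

Schedule: | 200 0-2 | 201 2-4 | 200 4-6 | 201 6-7 | 200 7-9 | 202 9-11 | 203 11-13 | 202 13-15 | 203 15-17 | 204 17-19 | 202 19-21 | 203 21-23 | 204 23-25 | 202 25-27 | 203 27-29 | 204 29-31 | 202 31-33 | 203 33-35 | 204 35-37 | 202 37-39 | 203 39-40 | 204 40-42 | 202 42-44 | 204 44-46 | 202 46-47 | 204 47-49 |
Completion: 200=9  201=7  202=47  203=40  204=49
Turnaround (C−A): 200=9  201=6  202=39  203=29  204=35
Waiting(201) = turnaround − burst = 6 − 3 = 3

3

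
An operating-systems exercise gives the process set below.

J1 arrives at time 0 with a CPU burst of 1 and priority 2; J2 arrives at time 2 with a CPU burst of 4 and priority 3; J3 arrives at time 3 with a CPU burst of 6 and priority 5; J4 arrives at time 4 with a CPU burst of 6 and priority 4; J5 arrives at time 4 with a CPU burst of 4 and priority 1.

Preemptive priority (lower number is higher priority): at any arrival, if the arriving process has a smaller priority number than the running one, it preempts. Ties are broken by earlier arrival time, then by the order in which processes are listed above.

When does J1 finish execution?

Gantt: | J1 0-1 | idle 1-2 | J2 2-4 | J5 4-8 | J2 8-10 | J4 10-16 | J3 16-22 |
Completion: J1=1  J2=10  J3=22  J4=16  J5=8
Turnaround (C−A): J1=1  J2=8  J3=19  J4=12  J5=4

1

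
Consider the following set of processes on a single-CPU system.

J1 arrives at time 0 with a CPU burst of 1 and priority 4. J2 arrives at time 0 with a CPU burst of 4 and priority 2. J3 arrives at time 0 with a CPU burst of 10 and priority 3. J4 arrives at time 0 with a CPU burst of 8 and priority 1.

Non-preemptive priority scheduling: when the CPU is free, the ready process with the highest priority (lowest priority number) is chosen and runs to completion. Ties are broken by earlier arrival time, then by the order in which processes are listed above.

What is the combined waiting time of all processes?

Gantt: | J4 0-8 | J2 8-12 | J3 12-22 | J1 22-23 |
Completion: J1=23  J2=12  J3=22  J4=8
Turnaround (C−A): J1=23  J2=12  J3=22  J4=8
Waiting = turnaround − burst: J1=22, J2=8, J3=12, J4=0
Total waiting = 22 + 8 + 12 + 0 = 42

42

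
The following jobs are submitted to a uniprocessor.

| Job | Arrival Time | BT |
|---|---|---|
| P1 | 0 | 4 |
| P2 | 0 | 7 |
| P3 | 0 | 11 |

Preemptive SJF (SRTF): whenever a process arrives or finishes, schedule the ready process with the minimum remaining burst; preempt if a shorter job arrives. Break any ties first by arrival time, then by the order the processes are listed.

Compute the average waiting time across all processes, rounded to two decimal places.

5.00

Gantt: | P1 0-4 | P2 4-11 | P3 11-22 |
Completion: P1=4  P2=11  P3=22
Turnaround (C−A): P1=4  P2=11  P3=22
Waiting times: P1=0, P2=4, P3=11
Average waiting = (0+4+11) / 3 = 15/3 = 5.00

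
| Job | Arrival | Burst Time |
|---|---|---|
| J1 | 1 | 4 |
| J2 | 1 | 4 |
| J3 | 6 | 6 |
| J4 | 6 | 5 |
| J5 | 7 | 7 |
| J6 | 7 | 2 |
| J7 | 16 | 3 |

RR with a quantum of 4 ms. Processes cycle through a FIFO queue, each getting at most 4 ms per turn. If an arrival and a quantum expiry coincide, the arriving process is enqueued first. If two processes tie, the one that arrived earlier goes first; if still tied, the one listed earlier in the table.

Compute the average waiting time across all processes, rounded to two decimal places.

Schedule: | idle 0-1 | J1 1-5 | J2 5-9 | J3 9-13 | J4 13-17 | J5 17-21 | J6 21-23 | J3 23-25 | J7 25-28 | J4 28-29 | J5 29-32 |
Completion: J1=5  J2=9  J3=25  J4=29  J5=32  J6=23  J7=28
Turnaround (C−A): J1=4  J2=8  J3=19  J4=23  J5=25  J6=16  J7=12
Waiting times: J1=0, J2=4, J3=13, J4=18, J5=18, J6=14, J7=9
Average waiting = (0+4+13+18+18+14+9) / 7 = 76/7 = 10.86

10.86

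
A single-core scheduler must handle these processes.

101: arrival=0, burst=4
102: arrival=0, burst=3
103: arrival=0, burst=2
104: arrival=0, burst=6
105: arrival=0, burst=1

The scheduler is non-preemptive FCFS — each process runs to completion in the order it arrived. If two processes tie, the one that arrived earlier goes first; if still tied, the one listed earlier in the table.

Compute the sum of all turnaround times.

Schedule: | 101 0-4 | 102 4-7 | 103 7-9 | 104 9-15 | 105 15-16 |
Completion: 101=4  102=7  103=9  104=15  105=16
Turnaround (C−A): 101=4  102=7  103=9  104=15  105=16
Turnaround = completion − arrival: 101=4, 102=7, 103=9, 104=15, 105=16
Total turnaround = 4 + 7 + 9 + 15 + 16 = 51

51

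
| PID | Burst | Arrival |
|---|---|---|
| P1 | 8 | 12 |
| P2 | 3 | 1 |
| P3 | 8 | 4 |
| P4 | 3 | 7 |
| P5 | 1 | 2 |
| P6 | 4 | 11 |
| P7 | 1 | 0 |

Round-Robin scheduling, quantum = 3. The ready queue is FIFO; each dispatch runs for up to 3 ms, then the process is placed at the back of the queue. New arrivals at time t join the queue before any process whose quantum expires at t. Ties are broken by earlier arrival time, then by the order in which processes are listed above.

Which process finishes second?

P2

Schedule: | P7 0-1 | P2 1-4 | P5 4-5 | P3 5-8 | P4 8-11 | P3 11-14 | P6 14-17 | P1 17-20 | P3 20-22 | P6 22-23 | P1 23-28 |
Completion: P1=28  P2=4  P3=22  P4=11  P5=5  P6=23  P7=1
Finish order: P7 → P2 → P5 → P4 → P3 → P6 → P1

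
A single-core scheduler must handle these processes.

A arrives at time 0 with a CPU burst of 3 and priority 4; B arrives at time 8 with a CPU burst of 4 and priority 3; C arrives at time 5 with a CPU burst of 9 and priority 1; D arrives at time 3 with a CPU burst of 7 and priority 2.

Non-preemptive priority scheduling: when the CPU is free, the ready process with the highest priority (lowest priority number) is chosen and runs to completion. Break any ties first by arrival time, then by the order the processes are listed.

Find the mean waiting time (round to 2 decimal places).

4.00

Schedule: | A 0-3 | D 3-10 | C 10-19 | B 19-23 |
Completion: A=3  B=23  C=19  D=10
Turnaround (C−A): A=3  B=15  C=14  D=7
Waiting times: A=0, B=11, C=5, D=0
Average waiting = (0+11+5+0) / 4 = 16/4 = 4.00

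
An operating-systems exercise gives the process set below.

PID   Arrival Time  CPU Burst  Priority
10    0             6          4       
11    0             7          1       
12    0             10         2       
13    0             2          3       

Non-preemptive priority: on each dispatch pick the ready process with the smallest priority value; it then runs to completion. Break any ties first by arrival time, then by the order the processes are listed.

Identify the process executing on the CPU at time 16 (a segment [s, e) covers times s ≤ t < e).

12

Schedule: | 11 0-7 | 12 7-17 | 13 17-19 | 10 19-25 |
Completion: 10=25  11=7  12=17  13=19
Turnaround (C−A): 10=25  11=7  12=17  13=19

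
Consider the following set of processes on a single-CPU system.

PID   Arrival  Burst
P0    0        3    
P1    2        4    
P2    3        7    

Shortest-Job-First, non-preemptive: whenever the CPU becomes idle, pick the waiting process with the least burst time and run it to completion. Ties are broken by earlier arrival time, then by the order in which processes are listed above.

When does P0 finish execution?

3

Gantt: | P0 0-3 | P1 3-7 | P2 7-14 |
Completion: P0=3  P1=7  P2=14
Turnaround (C−A): P0=3  P1=5  P2=11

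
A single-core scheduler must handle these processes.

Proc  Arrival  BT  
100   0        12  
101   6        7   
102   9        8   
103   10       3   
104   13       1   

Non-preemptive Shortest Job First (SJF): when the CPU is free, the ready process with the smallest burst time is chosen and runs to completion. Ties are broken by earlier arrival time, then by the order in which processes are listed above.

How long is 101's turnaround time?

Gantt: | 100 0-12 | 103 12-15 | 104 15-16 | 101 16-23 | 102 23-31 |
Completion: 100=12  101=23  102=31  103=15  104=16
Turnaround(101) = completion − arrival = 23 − 6 = 17

17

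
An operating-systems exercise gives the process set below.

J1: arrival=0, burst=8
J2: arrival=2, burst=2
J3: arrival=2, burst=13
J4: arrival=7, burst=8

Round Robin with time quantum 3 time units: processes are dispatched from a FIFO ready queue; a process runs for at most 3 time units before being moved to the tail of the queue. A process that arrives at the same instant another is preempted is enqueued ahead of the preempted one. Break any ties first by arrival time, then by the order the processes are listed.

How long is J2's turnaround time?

3

Gantt: | J1 0-3 | J2 3-5 | J3 5-8 | J1 8-11 | J4 11-14 | J3 14-17 | J1 17-19 | J4 19-22 | J3 22-25 | J4 25-27 | J3 27-31 |
Completion: J1=19  J2=5  J3=31  J4=27
Turnaround (C−A): J1=19  J2=3  J3=29  J4=20
Turnaround(J2) = completion − arrival = 5 − 2 = 3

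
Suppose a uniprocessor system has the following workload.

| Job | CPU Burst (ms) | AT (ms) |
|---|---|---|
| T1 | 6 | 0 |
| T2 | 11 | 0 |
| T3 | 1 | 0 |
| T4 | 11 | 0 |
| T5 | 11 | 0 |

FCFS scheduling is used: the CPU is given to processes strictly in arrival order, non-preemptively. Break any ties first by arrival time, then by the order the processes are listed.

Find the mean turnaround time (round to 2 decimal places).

22.00

Schedule: | T1 0-6 | T2 6-17 | T3 17-18 | T4 18-29 | T5 29-40 |
Completion: T1=6  T2=17  T3=18  T4=29  T5=40
Turnaround (C−A): T1=6  T2=17  T3=18  T4=29  T5=40
Turnaround times: T1=6, T2=17, T3=18, T4=29, T5=40
Average turnaround = (6+17+18+29+40) / 5 = 110/5 = 22.00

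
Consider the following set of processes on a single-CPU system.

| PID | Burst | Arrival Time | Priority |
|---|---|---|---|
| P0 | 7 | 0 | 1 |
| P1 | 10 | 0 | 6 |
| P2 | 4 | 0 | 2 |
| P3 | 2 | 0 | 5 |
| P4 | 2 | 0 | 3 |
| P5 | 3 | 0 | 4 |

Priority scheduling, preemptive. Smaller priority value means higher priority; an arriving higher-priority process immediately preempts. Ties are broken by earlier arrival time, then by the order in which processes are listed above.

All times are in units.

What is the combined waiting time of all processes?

65

Schedule: | P0 0-7 | P2 7-11 | P4 11-13 | P5 13-16 | P3 16-18 | P1 18-28 |
Completion: P0=7  P1=28  P2=11  P3=18  P4=13  P5=16
Turnaround (C−A): P0=7  P1=28  P2=11  P3=18  P4=13  P5=16
Waiting = turnaround − burst: P0=0, P1=18, P2=7, P3=16, P4=11, P5=13
Total waiting = 0 + 18 + 7 + 16 + 11 + 13 = 65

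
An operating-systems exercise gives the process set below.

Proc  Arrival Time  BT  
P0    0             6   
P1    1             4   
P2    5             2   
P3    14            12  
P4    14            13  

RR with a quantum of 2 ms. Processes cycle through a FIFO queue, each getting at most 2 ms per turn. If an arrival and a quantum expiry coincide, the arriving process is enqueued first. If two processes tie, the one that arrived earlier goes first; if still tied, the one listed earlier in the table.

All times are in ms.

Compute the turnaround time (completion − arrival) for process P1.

7

Timeline: | P0 0-2 | P1 2-4 | P0 4-6 | P1 6-8 | P2 8-10 | P0 10-12 | idle 12-14 | P3 14-16 | P4 16-18 | P3 18-20 | P4 20-22 | P3 22-24 | P4 24-26 | P3 26-28 | P4 28-30 | P3 30-32 | P4 32-34 | P3 34-36 | P4 36-39 |
Completion: P0=12  P1=8  P2=10  P3=36  P4=39
Turnaround (C−A): P0=12  P1=7  P2=5  P3=22  P4=25
Turnaround(P1) = completion − arrival = 8 − 1 = 7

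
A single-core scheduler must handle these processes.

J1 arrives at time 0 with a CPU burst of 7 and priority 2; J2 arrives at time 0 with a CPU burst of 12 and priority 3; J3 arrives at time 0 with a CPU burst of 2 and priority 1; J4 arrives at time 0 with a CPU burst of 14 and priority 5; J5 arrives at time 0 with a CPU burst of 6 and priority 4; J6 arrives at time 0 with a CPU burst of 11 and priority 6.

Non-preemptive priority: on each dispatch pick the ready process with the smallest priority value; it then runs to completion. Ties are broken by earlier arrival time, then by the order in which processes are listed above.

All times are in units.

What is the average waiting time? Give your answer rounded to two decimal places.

16.67

Schedule: | J3 0-2 | J1 2-9 | J2 9-21 | J5 21-27 | J4 27-41 | J6 41-52 |
Completion: J1=9  J2=21  J3=2  J4=41  J5=27  J6=52
Waiting times: J1=2, J2=9, J3=0, J4=27, J5=21, J6=41
Average waiting = (2+9+0+27+21+41) / 6 = 100/6 = 16.67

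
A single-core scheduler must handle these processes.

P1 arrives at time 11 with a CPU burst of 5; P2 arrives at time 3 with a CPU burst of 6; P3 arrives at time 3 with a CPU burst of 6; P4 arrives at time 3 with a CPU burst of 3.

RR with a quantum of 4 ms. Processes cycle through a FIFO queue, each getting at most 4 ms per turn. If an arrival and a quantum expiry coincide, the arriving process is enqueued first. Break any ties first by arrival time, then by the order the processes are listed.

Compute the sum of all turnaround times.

55

Timeline: | idle 0-3 | P2 3-7 | P3 7-11 | P4 11-14 | P2 14-16 | P1 16-20 | P3 20-22 | P1 22-23 |
Completion: P1=23  P2=16  P3=22  P4=14
Turnaround (C−A): P1=12  P2=13  P3=19  P4=11
Turnaround = completion − arrival: P1=12, P2=13, P3=19, P4=11
Total turnaround = 12 + 13 + 19 + 11 = 55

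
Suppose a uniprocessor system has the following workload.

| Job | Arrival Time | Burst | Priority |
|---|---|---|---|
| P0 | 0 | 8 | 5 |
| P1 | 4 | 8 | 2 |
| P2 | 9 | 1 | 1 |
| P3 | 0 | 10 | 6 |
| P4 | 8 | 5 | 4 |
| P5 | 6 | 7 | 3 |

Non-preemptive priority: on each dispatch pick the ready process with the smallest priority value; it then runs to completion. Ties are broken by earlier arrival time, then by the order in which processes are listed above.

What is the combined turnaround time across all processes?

Timeline: | P0 0-8 | P1 8-16 | P2 16-17 | P5 17-24 | P4 24-29 | P3 29-39 |
Completion: P0=8  P1=16  P2=17  P3=39  P4=29  P5=24
Turnaround (C−A): P0=8  P1=12  P2=8  P3=39  P4=21  P5=18
Turnaround = completion − arrival: P0=8, P1=12, P2=8, P3=39, P4=21, P5=18
Total turnaround = 8 + 12 + 8 + 39 + 21 + 18 = 106

106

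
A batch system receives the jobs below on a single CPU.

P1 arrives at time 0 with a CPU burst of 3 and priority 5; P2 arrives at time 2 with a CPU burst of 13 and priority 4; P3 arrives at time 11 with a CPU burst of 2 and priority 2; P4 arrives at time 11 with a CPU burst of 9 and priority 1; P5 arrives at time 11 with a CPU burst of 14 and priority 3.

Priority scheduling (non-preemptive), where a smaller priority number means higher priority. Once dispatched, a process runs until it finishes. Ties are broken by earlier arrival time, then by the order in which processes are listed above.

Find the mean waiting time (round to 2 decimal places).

Timeline: | P1 0-3 | P2 3-16 | P4 16-25 | P3 25-27 | P5 27-41 |
Completion: P1=3  P2=16  P3=27  P4=25  P5=41
Turnaround (C−A): P1=3  P2=14  P3=16  P4=14  P5=30
Waiting times: P1=0, P2=1, P3=14, P4=5, P5=16
Average waiting = (0+1+14+5+16) / 5 = 36/5 = 7.20

7.20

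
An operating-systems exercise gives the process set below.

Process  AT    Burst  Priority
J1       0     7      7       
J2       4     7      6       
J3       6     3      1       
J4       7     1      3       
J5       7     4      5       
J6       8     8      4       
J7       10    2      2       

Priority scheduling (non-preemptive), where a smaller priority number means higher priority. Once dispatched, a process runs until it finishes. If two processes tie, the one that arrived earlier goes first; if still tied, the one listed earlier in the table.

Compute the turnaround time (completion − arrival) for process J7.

2

Timeline: | J1 0-7 | J3 7-10 | J7 10-12 | J4 12-13 | J6 13-21 | J5 21-25 | J2 25-32 |
Completion: J1=7  J2=32  J3=10  J4=13  J5=25  J6=21  J7=12
Turnaround(J7) = completion − arrival = 12 − 10 = 2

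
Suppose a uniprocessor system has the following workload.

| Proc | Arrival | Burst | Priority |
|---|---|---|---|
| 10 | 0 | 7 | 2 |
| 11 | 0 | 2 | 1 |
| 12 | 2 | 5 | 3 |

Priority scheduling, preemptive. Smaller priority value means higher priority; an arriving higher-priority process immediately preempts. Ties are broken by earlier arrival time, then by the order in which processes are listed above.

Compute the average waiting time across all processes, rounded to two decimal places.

3.00

Timeline: | 11 0-2 | 10 2-9 | 12 9-14 |
Completion: 10=9  11=2  12=14
Waiting times: 10=2, 11=0, 12=7
Average waiting = (2+0+7) / 3 = 9/3 = 3.00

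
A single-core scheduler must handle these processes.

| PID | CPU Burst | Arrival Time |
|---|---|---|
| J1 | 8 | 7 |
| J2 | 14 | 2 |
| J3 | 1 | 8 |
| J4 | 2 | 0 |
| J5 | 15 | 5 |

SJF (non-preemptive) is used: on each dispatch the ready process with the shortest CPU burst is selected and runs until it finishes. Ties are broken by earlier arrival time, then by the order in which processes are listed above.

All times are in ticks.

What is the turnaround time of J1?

18

Gantt: | J4 0-2 | J2 2-16 | J3 16-17 | J1 17-25 | J5 25-40 |
Completion: J1=25  J2=16  J3=17  J4=2  J5=40
Turnaround (C−A): J1=18  J2=14  J3=9  J4=2  J5=35
Turnaround(J1) = completion − arrival = 25 − 7 = 18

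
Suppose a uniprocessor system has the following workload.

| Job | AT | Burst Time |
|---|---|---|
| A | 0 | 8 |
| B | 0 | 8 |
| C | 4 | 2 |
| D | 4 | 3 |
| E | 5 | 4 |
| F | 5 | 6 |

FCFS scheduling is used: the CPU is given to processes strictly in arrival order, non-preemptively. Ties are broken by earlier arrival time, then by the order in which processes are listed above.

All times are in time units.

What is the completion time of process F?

Timeline: | A 0-8 | B 8-16 | C 16-18 | D 18-21 | E 21-25 | F 25-31 |
Completion: A=8  B=16  C=18  D=21  E=25  F=31
Turnaround (C−A): A=8  B=16  C=14  D=17  E=20  F=26

31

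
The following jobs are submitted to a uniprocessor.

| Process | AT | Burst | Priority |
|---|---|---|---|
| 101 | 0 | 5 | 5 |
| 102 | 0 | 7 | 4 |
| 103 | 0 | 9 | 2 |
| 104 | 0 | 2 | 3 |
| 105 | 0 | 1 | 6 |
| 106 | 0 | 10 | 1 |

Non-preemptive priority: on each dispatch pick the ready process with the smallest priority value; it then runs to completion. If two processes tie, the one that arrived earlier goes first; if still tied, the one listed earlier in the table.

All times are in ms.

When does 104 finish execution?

21

Timeline: | 106 0-10 | 103 10-19 | 104 19-21 | 102 21-28 | 101 28-33 | 105 33-34 |
Completion: 101=33  102=28  103=19  104=21  105=34  106=10
Turnaround (C−A): 101=33  102=28  103=19  104=21  105=34  106=10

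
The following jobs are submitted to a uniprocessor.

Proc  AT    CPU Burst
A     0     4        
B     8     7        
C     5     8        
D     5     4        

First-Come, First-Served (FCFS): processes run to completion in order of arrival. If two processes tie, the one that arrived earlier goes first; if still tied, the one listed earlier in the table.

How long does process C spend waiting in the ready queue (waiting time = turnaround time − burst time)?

0

Schedule: | A 0-4 | idle 4-5 | C 5-13 | D 13-17 | B 17-24 |
Completion: A=4  B=24  C=13  D=17
Waiting(C) = turnaround − burst = 8 − 8 = 0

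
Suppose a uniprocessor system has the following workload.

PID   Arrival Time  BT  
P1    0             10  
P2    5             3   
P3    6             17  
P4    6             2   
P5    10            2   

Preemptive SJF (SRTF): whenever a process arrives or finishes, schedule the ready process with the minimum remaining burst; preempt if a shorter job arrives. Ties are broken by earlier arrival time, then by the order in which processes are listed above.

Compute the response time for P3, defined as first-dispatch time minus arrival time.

Schedule: | P1 0-5 | P2 5-8 | P4 8-10 | P5 10-12 | P1 12-17 | P3 17-34 |
Completion: P1=17  P2=8  P3=34  P4=10  P5=12
Turnaround (C−A): P1=17  P2=3  P3=28  P4=4  P5=2
Response(P3) = first start − arrival = 17 − 6 = 11

11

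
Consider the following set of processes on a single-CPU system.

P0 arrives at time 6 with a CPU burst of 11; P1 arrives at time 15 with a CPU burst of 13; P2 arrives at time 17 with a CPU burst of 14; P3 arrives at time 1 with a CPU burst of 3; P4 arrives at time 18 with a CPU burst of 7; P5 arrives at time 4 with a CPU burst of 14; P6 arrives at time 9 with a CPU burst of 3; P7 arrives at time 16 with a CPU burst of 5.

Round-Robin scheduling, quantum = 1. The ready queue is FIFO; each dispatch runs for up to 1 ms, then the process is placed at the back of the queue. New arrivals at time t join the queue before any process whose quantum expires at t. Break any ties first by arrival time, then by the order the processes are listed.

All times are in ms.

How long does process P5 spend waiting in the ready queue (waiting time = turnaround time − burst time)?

41

Timeline: | idle 0-1 | P3 1-4 | P5 4-6 | P0 6-7 | P5 7-8 | P0 8-9 | P5 9-10 | P6 10-11 | P0 11-12 | P5 12-13 | P6 13-14 | P0 14-15 | P5 15-16 | P6 16-17 | P1 17-18 | P0 18-19 | P7 19-20 | P5 20-21 | P2 21-22 | P4 22-23 | P1 23-24 | P0 24-25 | P7 25-26 | P5 26-27 | P2 27-28 | P4 28-29 | P1 29-30 | P0 30-31 | P7 31-32 | P5 32-33 | P2 33-34 | P4 34-35 | P1 35-36 | P0 36-37 | P7 37-38 | P5 38-39 | P2 39-40 | P4 40-41 | P1 41-42 | P0 42-43 | P7 43-44 | P5 44-45 | P2 45-46 | P4 46-47 | P1 47-48 | P0 48-49 | P5 49-50 | P2 50-51 | P4 51-52 | P1 52-53 | P0 53-54 | P5 54-55 | P2 55-56 | P4 56-57 | P1 57-58 | P5 58-59 | P2 59-60 | P1 60-61 | P2 61-62 | P1 62-63 | P2 63-64 | P1 64-65 | P2 65-66 | P1 66-67 | P2 67-68 | P1 68-69 | P2 69-71 |
Completion: P0=54  P1=69  P2=71  P3=4  P4=57  P5=59  P6=17  P7=44
Waiting(P5) = turnaround − burst = 55 − 14 = 41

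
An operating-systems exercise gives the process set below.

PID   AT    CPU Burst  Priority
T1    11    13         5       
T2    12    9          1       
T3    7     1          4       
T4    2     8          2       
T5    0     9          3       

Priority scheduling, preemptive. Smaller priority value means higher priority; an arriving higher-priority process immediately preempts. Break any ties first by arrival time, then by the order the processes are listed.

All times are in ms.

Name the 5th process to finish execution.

T1

Gantt: | T5 0-2 | T4 2-10 | T5 10-12 | T2 12-21 | T5 21-26 | T3 26-27 | T1 27-40 |
Completion: T1=40  T2=21  T3=27  T4=10  T5=26
Turnaround (C−A): T1=29  T2=9  T3=20  T4=8  T5=26
Finish order: T4 → T2 → T5 → T3 → T1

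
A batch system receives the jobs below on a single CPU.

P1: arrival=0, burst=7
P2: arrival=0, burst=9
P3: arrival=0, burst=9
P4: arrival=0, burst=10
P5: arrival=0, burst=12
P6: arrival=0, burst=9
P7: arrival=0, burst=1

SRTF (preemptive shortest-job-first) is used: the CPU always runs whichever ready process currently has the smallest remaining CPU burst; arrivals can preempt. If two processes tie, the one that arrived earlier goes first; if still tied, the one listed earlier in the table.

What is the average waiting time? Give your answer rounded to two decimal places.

Gantt: | P7 0-1 | P1 1-8 | P2 8-17 | P3 17-26 | P6 26-35 | P4 35-45 | P5 45-57 |
Completion: P1=8  P2=17  P3=26  P4=45  P5=57  P6=35  P7=1
Turnaround (C−A): P1=8  P2=17  P3=26  P4=45  P5=57  P6=35  P7=1
Waiting times: P1=1, P2=8, P3=17, P4=35, P5=45, P6=26, P7=0
Average waiting = (1+8+17+35+45+26+0) / 7 = 132/7 = 18.86

18.86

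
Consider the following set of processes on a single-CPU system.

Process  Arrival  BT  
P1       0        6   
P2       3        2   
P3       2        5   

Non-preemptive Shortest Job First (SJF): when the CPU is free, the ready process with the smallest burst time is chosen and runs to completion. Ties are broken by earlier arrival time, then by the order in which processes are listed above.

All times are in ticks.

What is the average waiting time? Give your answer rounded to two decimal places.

Schedule: | P1 0-6 | P2 6-8 | P3 8-13 |
Completion: P1=6  P2=8  P3=13
Turnaround (C−A): P1=6  P2=5  P3=11
Waiting times: P1=0, P2=3, P3=6
Average waiting = (0+3+6) / 3 = 9/3 = 3.00

3.00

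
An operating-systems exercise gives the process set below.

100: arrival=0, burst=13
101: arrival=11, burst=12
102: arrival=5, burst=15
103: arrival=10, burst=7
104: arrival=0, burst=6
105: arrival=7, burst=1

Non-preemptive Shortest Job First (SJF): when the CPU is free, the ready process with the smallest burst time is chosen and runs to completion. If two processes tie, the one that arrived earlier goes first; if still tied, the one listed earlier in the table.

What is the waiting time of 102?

Timeline: | 104 0-6 | 100 6-19 | 105 19-20 | 103 20-27 | 101 27-39 | 102 39-54 |
Completion: 100=19  101=39  102=54  103=27  104=6  105=20
Turnaround (C−A): 100=19  101=28  102=49  103=17  104=6  105=13
Waiting(102) = turnaround − burst = 49 − 15 = 34

34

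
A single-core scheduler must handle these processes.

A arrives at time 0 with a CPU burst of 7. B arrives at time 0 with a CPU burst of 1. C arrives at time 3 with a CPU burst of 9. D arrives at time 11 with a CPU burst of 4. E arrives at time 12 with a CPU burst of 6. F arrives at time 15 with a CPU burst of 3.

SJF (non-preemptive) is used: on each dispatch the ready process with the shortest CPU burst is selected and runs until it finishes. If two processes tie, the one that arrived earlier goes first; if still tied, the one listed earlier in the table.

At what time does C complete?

Schedule: | B 0-1 | A 1-8 | C 8-17 | F 17-20 | D 20-24 | E 24-30 |
Completion: A=8  B=1  C=17  D=24  E=30  F=20
Turnaround (C−A): A=8  B=1  C=14  D=13  E=18  F=5

17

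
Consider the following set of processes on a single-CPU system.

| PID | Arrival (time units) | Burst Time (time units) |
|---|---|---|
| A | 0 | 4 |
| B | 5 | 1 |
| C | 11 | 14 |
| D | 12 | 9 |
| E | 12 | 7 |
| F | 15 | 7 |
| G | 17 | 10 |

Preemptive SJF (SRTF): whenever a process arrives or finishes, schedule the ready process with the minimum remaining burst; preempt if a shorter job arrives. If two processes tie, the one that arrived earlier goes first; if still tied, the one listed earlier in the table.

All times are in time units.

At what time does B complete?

Gantt: | A 0-4 | idle 4-5 | B 5-6 | idle 6-11 | C 11-12 | E 12-19 | F 19-26 | D 26-35 | G 35-45 | C 45-58 |
Completion: A=4  B=6  C=58  D=35  E=19  F=26  G=45

6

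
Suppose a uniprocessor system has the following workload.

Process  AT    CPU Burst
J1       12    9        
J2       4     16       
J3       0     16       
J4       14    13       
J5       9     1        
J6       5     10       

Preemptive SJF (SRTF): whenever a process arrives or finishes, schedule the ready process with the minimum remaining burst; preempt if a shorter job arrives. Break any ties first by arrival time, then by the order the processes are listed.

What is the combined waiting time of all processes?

Timeline: | J3 0-5 | J6 5-9 | J5 9-10 | J6 10-16 | J1 16-25 | J3 25-36 | J4 36-49 | J2 49-65 |
Completion: J1=25  J2=65  J3=36  J4=49  J5=10  J6=16
Turnaround (C−A): J1=13  J2=61  J3=36  J4=35  J5=1  J6=11
Waiting = turnaround − burst: J1=4, J2=45, J3=20, J4=22, J5=0, J6=1
Total waiting = 4 + 45 + 20 + 22 + 0 + 1 = 92

92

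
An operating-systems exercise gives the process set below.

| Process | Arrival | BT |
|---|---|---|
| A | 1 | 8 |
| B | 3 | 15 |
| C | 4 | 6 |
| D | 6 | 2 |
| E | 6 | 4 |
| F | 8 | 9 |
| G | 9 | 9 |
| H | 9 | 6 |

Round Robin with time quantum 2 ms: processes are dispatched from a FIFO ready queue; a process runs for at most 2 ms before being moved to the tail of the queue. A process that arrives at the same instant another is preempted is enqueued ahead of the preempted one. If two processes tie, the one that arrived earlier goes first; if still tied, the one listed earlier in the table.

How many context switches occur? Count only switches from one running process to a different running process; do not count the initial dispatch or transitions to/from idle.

29

Timeline: | idle 0-1 | A 1-3 | B 3-5 | A 5-7 | C 7-9 | B 9-11 | D 11-13 | E 13-15 | A 15-17 | F 17-19 | G 19-21 | H 21-23 | C 23-25 | B 25-27 | E 27-29 | A 29-31 | F 31-33 | G 33-35 | H 35-37 | C 37-39 | B 39-41 | F 41-43 | G 43-45 | H 45-47 | B 47-49 | F 49-51 | G 51-53 | B 53-55 | F 55-56 | G 56-57 | B 57-60 |
Completion: A=31  B=60  C=39  D=13  E=29  F=56  G=57  H=47
Turnaround (C−A): A=30  B=57  C=35  D=7  E=23  F=48  G=48  H=38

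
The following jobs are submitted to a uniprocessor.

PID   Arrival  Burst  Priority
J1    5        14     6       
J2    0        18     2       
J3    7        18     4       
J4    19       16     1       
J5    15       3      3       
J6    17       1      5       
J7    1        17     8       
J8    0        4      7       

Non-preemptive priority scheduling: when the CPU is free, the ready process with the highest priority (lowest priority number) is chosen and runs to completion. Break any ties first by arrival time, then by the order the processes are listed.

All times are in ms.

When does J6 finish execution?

Gantt: | J2 0-18 | J5 18-21 | J4 21-37 | J3 37-55 | J6 55-56 | J1 56-70 | J8 70-74 | J7 74-91 |
Completion: J1=70  J2=18  J3=55  J4=37  J5=21  J6=56  J7=91  J8=74
Turnaround (C−A): J1=65  J2=18  J3=48  J4=18  J5=6  J6=39  J7=90  J8=74

56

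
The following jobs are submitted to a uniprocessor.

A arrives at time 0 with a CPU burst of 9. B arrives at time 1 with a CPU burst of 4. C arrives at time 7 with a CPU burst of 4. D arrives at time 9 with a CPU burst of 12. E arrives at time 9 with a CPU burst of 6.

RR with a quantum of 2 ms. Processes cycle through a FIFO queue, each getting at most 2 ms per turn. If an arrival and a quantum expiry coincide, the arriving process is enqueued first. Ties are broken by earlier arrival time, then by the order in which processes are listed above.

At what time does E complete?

29

Gantt: | A 0-2 | B 2-4 | A 4-6 | B 6-8 | A 8-10 | C 10-12 | D 12-14 | E 14-16 | A 16-18 | C 18-20 | D 20-22 | E 22-24 | A 24-25 | D 25-27 | E 27-29 | D 29-35 |
Completion: A=25  B=8  C=20  D=35  E=29
Turnaround (C−A): A=25  B=7  C=13  D=26  E=20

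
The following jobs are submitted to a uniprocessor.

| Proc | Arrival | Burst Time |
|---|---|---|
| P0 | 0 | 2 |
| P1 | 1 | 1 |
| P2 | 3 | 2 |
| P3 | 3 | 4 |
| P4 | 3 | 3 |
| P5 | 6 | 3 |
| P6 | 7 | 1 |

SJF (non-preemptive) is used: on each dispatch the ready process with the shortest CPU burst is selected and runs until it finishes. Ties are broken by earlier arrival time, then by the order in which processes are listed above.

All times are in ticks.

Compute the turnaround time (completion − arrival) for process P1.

2

Timeline: | P0 0-2 | P1 2-3 | P2 3-5 | P4 5-8 | P6 8-9 | P5 9-12 | P3 12-16 |
Completion: P0=2  P1=3  P2=5  P3=16  P4=8  P5=12  P6=9
Turnaround(P1) = completion − arrival = 3 − 1 = 2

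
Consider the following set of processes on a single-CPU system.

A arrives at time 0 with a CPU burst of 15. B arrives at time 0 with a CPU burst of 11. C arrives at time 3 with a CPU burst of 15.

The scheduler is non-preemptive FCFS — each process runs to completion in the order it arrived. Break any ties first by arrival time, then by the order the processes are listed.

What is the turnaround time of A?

15

Timeline: | A 0-15 | B 15-26 | C 26-41 |
Completion: A=15  B=26  C=41
Turnaround(A) = completion − arrival = 15 − 0 = 15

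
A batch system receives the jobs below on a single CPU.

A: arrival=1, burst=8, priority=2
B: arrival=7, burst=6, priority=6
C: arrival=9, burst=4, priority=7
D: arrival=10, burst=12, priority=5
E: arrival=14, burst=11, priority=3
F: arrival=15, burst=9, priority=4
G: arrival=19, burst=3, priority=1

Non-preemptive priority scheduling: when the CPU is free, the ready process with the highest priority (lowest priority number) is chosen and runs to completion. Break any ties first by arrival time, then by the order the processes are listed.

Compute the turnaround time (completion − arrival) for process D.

40

Gantt: | idle 0-1 | A 1-9 | B 9-15 | E 15-26 | G 26-29 | F 29-38 | D 38-50 | C 50-54 |
Completion: A=9  B=15  C=54  D=50  E=26  F=38  G=29
Turnaround (C−A): A=8  B=8  C=45  D=40  E=12  F=23  G=10
Turnaround(D) = completion − arrival = 50 − 10 = 40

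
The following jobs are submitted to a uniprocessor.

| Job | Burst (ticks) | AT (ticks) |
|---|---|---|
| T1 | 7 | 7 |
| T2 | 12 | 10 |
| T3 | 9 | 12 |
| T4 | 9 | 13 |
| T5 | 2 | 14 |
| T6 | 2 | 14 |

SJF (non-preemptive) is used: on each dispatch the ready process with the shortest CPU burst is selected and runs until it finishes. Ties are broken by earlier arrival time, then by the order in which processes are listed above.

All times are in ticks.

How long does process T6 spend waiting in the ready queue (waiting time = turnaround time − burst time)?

2

Schedule: | idle 0-7 | T1 7-14 | T5 14-16 | T6 16-18 | T3 18-27 | T4 27-36 | T2 36-48 |
Completion: T1=14  T2=48  T3=27  T4=36  T5=16  T6=18
Turnaround (C−A): T1=7  T2=38  T3=15  T4=23  T5=2  T6=4
Waiting(T6) = turnaround − burst = 4 − 2 = 2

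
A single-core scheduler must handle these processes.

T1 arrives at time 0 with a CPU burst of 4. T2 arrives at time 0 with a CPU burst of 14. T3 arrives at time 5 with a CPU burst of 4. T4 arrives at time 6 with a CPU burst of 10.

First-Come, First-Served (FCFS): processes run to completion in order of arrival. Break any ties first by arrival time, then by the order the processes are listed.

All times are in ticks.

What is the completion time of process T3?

22

Timeline: | T1 0-4 | T2 4-18 | T3 18-22 | T4 22-32 |
Completion: T1=4  T2=18  T3=22  T4=32
Turnaround (C−A): T1=4  T2=18  T3=17  T4=26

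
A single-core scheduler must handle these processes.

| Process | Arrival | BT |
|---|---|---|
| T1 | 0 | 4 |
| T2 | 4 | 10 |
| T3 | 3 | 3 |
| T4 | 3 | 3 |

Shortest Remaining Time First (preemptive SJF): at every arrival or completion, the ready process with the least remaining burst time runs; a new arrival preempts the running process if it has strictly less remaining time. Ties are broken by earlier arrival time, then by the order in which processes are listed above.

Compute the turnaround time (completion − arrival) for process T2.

Timeline: | T1 0-4 | T3 4-7 | T4 7-10 | T2 10-20 |
Completion: T1=4  T2=20  T3=7  T4=10
Turnaround (C−A): T1=4  T2=16  T3=4  T4=7
Turnaround(T2) = completion − arrival = 20 − 4 = 16

16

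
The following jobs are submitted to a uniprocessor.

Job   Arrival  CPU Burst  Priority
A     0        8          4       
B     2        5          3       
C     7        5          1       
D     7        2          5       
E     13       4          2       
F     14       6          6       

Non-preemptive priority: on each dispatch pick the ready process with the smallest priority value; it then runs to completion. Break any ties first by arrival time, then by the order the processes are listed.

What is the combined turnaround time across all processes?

Timeline: | A 0-8 | C 8-13 | E 13-17 | B 17-22 | D 22-24 | F 24-30 |
Completion: A=8  B=22  C=13  D=24  E=17  F=30
Turnaround (C−A): A=8  B=20  C=6  D=17  E=4  F=16
Turnaround = completion − arrival: A=8, B=20, C=6, D=17, E=4, F=16
Total turnaround = 8 + 20 + 6 + 17 + 4 + 16 = 71

71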